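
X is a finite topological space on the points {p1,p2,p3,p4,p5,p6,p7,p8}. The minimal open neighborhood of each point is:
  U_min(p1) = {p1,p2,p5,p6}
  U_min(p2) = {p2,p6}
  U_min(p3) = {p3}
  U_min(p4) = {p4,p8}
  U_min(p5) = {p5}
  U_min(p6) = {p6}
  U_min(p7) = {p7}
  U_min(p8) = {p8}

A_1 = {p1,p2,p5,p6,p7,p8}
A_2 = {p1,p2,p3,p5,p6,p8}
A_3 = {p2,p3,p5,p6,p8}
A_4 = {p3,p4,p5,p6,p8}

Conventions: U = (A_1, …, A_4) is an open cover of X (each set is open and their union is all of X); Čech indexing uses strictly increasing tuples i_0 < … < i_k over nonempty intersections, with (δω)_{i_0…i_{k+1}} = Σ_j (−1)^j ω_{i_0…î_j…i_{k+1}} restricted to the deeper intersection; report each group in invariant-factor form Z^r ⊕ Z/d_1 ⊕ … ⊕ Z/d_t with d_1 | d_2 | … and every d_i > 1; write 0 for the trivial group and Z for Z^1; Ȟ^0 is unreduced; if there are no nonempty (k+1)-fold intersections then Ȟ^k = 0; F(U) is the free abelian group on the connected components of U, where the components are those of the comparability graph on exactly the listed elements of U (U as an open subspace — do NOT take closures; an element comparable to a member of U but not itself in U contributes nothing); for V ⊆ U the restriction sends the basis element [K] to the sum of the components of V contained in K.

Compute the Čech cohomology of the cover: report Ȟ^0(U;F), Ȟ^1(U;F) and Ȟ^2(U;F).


Ȟ^0 ≅ Z^4, Ȟ^1 ≅ 0, Ȟ^2 ≅ 0

nerve of the cover:
  A12={p1,p2,p5,p6,p8} A13={p2,p5,p6,p8} A14={p5,p6,p8} A23={p2,p3,p5,p6,p8} A24={p3,p5,p6,p8} A34={p3,p5,p6,p8}
  A123={p2,p5,p6,p8} A124={p5,p6,p8} A134={p5,p6,p8} A234={p3,p5,p6,p8}
  A1234={p5,p6,p8}
components per intersection:
  A1: {p1,p2,p5,p6} {p7} {p8}
  A2: {p1,p2,p5,p6} {p3} {p8}
  A3: {p2,p6} {p3} {p5} {p8}
  A4: {p3} {p4,p8} {p5} {p6}
  A12: {p1,p2,p5,p6} {p8}
  A13: {p2,p6} {p5} {p8}
  A14: {p5} {p6} {p8}
  A23: {p2,p6} {p3} {p5} {p8}
  A24: {p3} {p5} {p6} {p8}
  A34: {p3} {p5} {p6} {p8}
  A123: {p2,p6} {p5} {p8}
  A124: {p5} {p6} {p8}
  A134: {p5} {p6} {p8}
  A234: {p3} {p5} {p6} {p8}
  A1234: {p5} {p6} {p8}
C dims 14,20,13,3; δ0: rk 10, SNF 1^10; δ1: rk 10, SNF 1^10; δ2: rk 3, SNF 1^3
Ȟ^0 = (14 − 10) − 0 = 4, so Ȟ^0 ≅ Z^4
Ȟ^1 = (20 − 10) − 10 = 0, so Ȟ^1 ≅ 0
Ȟ^2 = (13 − 3) − 10 = 0, so Ȟ^2 ≅ 0


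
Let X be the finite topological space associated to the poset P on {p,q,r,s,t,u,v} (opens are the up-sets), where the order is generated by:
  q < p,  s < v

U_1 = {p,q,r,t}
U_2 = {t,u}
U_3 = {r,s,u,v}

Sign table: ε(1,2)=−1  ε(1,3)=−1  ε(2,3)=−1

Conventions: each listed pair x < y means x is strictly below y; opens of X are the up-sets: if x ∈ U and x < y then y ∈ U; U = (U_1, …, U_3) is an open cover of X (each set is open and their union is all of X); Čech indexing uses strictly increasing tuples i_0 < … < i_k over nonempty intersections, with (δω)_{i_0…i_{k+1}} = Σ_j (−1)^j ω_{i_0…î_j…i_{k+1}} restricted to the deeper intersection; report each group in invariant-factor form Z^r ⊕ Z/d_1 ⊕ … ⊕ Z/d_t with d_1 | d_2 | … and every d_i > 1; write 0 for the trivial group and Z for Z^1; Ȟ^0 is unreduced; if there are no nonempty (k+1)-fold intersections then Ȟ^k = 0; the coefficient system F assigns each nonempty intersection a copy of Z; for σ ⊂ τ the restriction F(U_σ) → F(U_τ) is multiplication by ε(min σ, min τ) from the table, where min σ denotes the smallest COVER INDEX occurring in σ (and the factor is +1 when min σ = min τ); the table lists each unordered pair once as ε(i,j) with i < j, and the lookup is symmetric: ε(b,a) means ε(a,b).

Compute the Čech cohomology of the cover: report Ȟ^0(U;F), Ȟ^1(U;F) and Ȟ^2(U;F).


Ȟ^0 = 0; Ȟ^1 = Z/2; Ȟ^2 = 0

nonempty overlaps:
  U12={t} U13={r} U23={u}
C dims 3,3; δ0: rk 3, SNF 1^2·2
degree 0: 3−3−0 = 0 → Ȟ^0 ≅ 0
degree 1: 3−0−3 = 0 plus torsion [2] → Ȟ^1 ≅ Z/2
degree 2: 0−0−0 = 0 → Ȟ^2 ≅ 0


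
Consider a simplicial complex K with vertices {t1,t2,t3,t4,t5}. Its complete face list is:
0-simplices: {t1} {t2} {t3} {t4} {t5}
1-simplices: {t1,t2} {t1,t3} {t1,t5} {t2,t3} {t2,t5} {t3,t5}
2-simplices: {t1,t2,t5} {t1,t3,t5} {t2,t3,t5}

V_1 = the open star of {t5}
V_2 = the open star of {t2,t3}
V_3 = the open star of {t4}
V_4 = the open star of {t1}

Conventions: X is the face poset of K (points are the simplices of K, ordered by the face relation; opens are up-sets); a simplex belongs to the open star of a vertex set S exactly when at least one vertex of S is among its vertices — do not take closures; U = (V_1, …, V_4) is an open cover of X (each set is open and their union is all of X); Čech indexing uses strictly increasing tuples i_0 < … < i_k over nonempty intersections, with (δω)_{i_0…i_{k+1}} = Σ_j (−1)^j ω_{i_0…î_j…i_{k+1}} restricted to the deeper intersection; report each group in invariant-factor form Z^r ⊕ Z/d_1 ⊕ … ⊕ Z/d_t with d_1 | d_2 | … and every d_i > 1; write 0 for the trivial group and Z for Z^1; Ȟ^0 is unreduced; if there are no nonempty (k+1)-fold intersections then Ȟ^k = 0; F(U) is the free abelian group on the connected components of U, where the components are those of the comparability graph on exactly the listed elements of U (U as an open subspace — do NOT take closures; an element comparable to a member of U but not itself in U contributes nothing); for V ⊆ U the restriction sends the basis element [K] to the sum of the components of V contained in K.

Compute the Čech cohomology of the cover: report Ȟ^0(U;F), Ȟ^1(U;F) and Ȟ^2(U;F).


intersection data:
  V1={{t5},{t1,t5},{t2,t5},{t3,t5},{t1,t2,t5},{t1,t3,t5},{t2,t3,t5}} V2={{t2},{t3},{t1,t2},{t1,t3},{t2,t3},{t2,t5},{t3,t5},{t1,t2,t5},{t1,t3,t5},{t2,t3,t5}} V3={{t4}} V4={{t1},{t1,t2},{t1,t3},{t1,t5},{t1,t2,t5},{t1,t3,t5}}
  V12={{t2,t5},{t3,t5},{t1,t2,t5},{t1,t3,t5},{t2,t3,t5}} V14={{t1,t5},{t1,t2,t5},{t1,t3,t5}} V24={{t1,t2},{t1,t3},{t1,t2,t5},{t1,t3,t5}}
  V124={{t1,t2,t5},{t1,t3,t5}}
components per intersection:
  V1: {{t5},{t1,t5},{t2,t5},{t3,t5},{t1,t2,t5},{t1,t3,t5},{t2,t3,t5}}
  V2: {{t2},{t3},{t1,t2},{t1,t3},{t2,t3},{t2,t5},{t3,t5},{t1,t2,t5},{t1,t3,t5},{t2,t3,t5}}
  V3: {{t4}}
  V4: {{t1},{t1,t2},{t1,t3},{t1,t5},{t1,t2,t5},{t1,t3,t5}}
  V12: {{t2,t5},{t3,t5},{t1,t2,t5},{t1,t3,t5},{t2,t3,t5}}
  V14: {{t1,t5},{t1,t2,t5},{t1,t3,t5}}
  V24: {{t1,t2},{t1,t2,t5}} {{t1,t3},{t1,t3,t5}}
  V124: {{t1,t2,t5}} {{t1,t3,t5}}
C dims 4,4,2; δ0: rk 2, SNF 1^2; δ1: rk 2, SNF 1^2
Ȟ^0 = (4 − 2) − 0 = 2, so Ȟ^0 ≅ Z^2
Ȟ^1 = (4 − 2) − 2 = 0, so Ȟ^1 ≅ 0
Ȟ^2 = (2 − 0) − 2 = 0, so Ȟ^2 ≅ 0

Ȟ^0 = Z^2,  Ȟ^1 = 0,  Ȟ^2 = 0


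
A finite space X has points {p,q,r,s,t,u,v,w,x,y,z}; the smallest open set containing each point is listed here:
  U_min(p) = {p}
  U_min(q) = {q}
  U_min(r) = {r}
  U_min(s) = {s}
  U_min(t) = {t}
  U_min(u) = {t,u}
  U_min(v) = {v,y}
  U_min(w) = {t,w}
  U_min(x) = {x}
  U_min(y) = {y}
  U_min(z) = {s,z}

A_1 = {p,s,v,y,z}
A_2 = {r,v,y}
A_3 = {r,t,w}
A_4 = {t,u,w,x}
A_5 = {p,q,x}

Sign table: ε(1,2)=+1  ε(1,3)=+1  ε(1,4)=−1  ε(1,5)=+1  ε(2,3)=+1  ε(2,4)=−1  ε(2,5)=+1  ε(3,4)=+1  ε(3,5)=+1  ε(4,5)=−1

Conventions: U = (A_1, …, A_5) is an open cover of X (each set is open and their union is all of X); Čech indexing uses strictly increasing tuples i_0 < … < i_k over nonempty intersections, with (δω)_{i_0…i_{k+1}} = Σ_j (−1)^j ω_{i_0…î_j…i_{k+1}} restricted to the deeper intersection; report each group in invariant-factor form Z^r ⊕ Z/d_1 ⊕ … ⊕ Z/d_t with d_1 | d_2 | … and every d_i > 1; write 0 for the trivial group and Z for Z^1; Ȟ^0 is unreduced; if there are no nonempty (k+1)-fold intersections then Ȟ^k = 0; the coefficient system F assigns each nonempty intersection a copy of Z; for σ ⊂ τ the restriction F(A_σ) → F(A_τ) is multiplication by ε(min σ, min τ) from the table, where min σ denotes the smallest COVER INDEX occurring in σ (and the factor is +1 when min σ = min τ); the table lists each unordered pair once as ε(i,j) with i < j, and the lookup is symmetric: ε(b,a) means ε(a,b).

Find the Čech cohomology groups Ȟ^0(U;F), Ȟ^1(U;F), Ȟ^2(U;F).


Ȟ^0 = 0, Ȟ^1 = Z/2 and Ȟ^2 = 0

nerve simplices:
  A12={v,y} A15={p} A23={r} A34={t,w} A45={x}
C dims 5,5; δ0: rk 5, SNF 1^4·2
degree 0: 5−5−0 = 0 → Ȟ^0 ≅ 0
degree 1: 5−0−5 = 0 plus torsion [2] → Ȟ^1 ≅ Z/2
degree 2: 0−0−0 = 0 → Ȟ^2 ≅ 0


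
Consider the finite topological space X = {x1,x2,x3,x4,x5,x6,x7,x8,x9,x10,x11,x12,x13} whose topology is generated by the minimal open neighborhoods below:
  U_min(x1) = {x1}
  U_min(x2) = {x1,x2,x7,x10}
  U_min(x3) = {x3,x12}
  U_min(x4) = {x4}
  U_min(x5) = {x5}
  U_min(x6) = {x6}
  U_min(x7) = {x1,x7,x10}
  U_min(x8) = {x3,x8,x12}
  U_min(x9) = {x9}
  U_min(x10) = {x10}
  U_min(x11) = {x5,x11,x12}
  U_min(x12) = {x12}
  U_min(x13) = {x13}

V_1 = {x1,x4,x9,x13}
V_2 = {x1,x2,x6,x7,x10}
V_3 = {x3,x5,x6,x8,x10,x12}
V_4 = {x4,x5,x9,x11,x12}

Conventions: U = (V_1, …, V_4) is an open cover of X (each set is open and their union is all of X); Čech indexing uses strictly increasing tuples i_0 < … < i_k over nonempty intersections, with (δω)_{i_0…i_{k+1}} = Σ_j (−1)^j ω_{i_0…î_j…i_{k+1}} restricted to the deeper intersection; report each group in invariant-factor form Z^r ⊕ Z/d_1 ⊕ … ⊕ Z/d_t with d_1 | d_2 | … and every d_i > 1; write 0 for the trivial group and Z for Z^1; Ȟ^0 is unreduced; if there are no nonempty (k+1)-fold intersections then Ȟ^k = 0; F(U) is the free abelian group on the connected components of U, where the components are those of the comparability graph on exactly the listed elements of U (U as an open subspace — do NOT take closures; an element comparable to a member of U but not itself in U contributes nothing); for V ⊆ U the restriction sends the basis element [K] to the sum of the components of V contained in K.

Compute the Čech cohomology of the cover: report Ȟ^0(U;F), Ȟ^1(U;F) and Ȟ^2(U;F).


Ȟ^0 ≅ Z^6, Ȟ^1 ≅ 0 and Ȟ^2 ≅ 0

cover nerve:
  V12={x1} V14={x4,x9} V23={x6,x10} V34={x5,x12}
components per intersection:
  V1: {x1} {x4} {x9} {x13}
  V2: {x1,x2,x7,x10} {x6}
  V3: {x3,x8,x12} {x5} {x6} {x10}
  V4: {x4} {x5,x11,x12} {x9}
  V12: {x1}
  V14: {x4} {x9}
  V23: {x6} {x10}
  V34: {x5} {x12}
C dims 13,7; δ0: rk 7, SNF 1^7
Ȟ^0: (13−7)−0=6 ⇒ Z^6
Ȟ^1: (7−0)−7=0 ⇒ 0
Ȟ^2: (0−0)−0=0 ⇒ 0


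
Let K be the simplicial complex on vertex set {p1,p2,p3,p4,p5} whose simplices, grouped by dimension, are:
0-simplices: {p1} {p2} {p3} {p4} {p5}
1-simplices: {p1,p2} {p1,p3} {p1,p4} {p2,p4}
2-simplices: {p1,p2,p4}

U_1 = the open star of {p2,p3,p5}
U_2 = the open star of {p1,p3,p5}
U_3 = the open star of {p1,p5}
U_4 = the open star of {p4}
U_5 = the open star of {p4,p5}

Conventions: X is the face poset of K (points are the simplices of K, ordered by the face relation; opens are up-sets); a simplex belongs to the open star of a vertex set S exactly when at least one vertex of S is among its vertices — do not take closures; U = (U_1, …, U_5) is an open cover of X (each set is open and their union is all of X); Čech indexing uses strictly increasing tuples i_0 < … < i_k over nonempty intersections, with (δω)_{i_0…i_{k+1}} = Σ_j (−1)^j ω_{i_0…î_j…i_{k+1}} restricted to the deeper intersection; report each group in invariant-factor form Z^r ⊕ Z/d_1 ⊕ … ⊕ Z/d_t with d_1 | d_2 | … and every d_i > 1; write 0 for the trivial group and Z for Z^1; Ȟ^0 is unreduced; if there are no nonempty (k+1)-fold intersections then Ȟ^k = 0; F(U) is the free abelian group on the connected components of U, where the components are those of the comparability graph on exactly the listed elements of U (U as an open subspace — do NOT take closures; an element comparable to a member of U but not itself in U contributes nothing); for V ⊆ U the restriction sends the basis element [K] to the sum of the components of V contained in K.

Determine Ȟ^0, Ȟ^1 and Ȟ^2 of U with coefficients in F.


Ȟ^0 = Z^2,  Ȟ^1 = 0,  Ȟ^2 = 0

nerve simplices:
  U1={{p2},{p3},{p5},{p1,p2},{p1,p3},{p2,p4},{p1,p2,p4}} U2={{p1},{p3},{p5},{p1,p2},{p1,p3},{p1,p4},{p1,p2,p4}} U3={{p1},{p5},{p1,p2},{p1,p3},{p1,p4},{p1,p2,p4}} U4={{p4},{p1,p4},{p2,p4},{p1,p2,p4}} U5={{p4},{p5},{p1,p4},{p2,p4},{p1,p2,p4}}
  U12={{p3},{p5},{p1,p2},{p1,p3},{p1,p2,p4}} U13={{p5},{p1,p2},{p1,p3},{p1,p2,p4}} U14={{p2,p4},{p1,p2,p4}} U15={{p5},{p2,p4},{p1,p2,p4}} U23={{p1},{p5},{p1,p2},{p1,p3},{p1,p4},{p1,p2,p4}} U24={{p1,p4},{p1,p2,p4}} U25={{p5},{p1,p4},{p1,p2,p4}} U34={{p1,p4},{p1,p2,p4}} U35={{p5},{p1,p4},{p1,p2,p4}} U45={{p4},{p1,p4},{p2,p4},{p1,p2,p4}}
  U123={{p5},{p1,p2},{p1,p3},{p1,p2,p4}} U124={{p1,p2,p4}} U125={{p5},{p1,p2,p4}} U134={{p1,p2,p4}} U135={{p5},{p1,p2,p4}} U145={{p2,p4},{p1,p2,p4}} U234={{p1,p4},{p1,p2,p4}} U235={{p5},{p1,p4},{p1,p2,p4}} U245={{p1,p4},{p1,p2,p4}} U345={{p1,p4},{p1,p2,p4}}
  U1234={{p1,p2,p4}} U1235={{p5},{p1,p2,p4}} U1245={{p1,p2,p4}} U1345={{p1,p2,p4}} U2345={{p1,p4},{p1,p2,p4}}
  U12345={{p1,p2,p4}}
components per intersection:
  U1: {{p2},{p1,p2},{p2,p4},{p1,p2,p4}} {{p3},{p1,p3}} {{p5}}
  U2: {{p1},{p3},{p1,p2},{p1,p3},{p1,p4},{p1,p2,p4}} {{p5}}
  U3: {{p1},{p1,p2},{p1,p3},{p1,p4},{p1,p2,p4}} {{p5}}
  U4: {{p4},{p1,p4},{p2,p4},{p1,p2,p4}}
  U5: {{p4},{p1,p4},{p2,p4},{p1,p2,p4}} {{p5}}
  U12: {{p3},{p1,p3}} {{p5}} {{p1,p2},{p1,p2,p4}}
  U13: {{p5}} {{p1,p2},{p1,p2,p4}} {{p1,p3}}
  U14: {{p2,p4},{p1,p2,p4}}
  U15: {{p5}} {{p2,p4},{p1,p2,p4}}
  U23: {{p1},{p1,p2},{p1,p3},{p1,p4},{p1,p2,p4}} {{p5}}
  U24: {{p1,p4},{p1,p2,p4}}
  U25: {{p5}} {{p1,p4},{p1,p2,p4}}
  U34: {{p1,p4},{p1,p2,p4}}
  U35: {{p5}} {{p1,p4},{p1,p2,p4}}
  U45: {{p4},{p1,p4},{p2,p4},{p1,p2,p4}}
  U123: {{p5}} {{p1,p2},{p1,p2,p4}} {{p1,p3}}
  U124: {{p1,p2,p4}}
  U125: {{p5}} {{p1,p2,p4}}
  U134: {{p1,p2,p4}}
  U135: {{p5}} {{p1,p2,p4}}
  U145: {{p2,p4},{p1,p2,p4}}
  U234: {{p1,p4},{p1,p2,p4}}
  U235: {{p5}} {{p1,p4},{p1,p2,p4}}
  U245: {{p1,p4},{p1,p2,p4}}
  U345: {{p1,p4},{p1,p2,p4}}
  U1234: {{p1,p2,p4}}
  U1235: {{p5}} {{p1,p2,p4}}
  U1245: {{p1,p2,p4}}
  U1345: {{p1,p2,p4}}
  U2345: {{p1,p4},{p1,p2,p4}}
  U12345: {{p1,p2,p4}}
C dims 10,18,15,6; δ0: rk 8, SNF 1^8; δ1: rk 10, SNF 1^10; δ2: rk 5, SNF 1^5
degree 0: 10−8−0 = 2 → Ȟ^0 ≅ Z^2
degree 1: 18−10−8 = 0 → Ȟ^1 ≅ 0
degree 2: 15−5−10 = 0 → Ȟ^2 ≅ 0


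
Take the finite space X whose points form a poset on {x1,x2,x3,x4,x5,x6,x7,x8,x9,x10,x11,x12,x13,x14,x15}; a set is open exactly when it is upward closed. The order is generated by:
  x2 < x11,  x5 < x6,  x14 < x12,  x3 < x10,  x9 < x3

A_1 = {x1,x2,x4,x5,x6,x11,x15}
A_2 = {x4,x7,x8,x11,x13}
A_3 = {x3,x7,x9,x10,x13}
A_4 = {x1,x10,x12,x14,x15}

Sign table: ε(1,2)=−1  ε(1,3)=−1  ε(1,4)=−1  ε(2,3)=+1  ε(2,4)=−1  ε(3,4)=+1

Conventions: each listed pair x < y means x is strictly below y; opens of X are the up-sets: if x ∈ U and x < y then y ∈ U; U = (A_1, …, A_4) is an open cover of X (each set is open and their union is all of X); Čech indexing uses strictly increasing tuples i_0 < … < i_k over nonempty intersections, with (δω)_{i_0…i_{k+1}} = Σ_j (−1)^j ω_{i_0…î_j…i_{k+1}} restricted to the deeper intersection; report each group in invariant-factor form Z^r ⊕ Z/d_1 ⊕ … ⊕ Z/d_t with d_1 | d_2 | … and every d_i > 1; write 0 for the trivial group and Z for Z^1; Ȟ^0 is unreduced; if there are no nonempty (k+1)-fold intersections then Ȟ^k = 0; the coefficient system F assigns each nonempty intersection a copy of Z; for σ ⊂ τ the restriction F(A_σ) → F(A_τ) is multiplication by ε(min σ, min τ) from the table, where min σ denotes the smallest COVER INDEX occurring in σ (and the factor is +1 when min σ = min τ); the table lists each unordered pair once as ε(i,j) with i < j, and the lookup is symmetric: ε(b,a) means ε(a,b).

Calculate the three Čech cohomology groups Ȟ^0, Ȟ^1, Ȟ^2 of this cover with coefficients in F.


Ȟ^0(U;F) ≅ Z,  Ȟ^1(U;F) ≅ Z,  Ȟ^2(U;F) ≅ 0

nerve of the cover:
  A12={x4,x11} A14={x1,x15} A23={x7,x13} A34={x10}
C dims 4,4; δ0: rk 3, SNF 1^3
Ȟ^0 = (4 − 3) − 0 = 1, so Ȟ^0 ≅ Z
Ȟ^1 = (4 − 0) − 3 = 1, so Ȟ^1 ≅ Z
Ȟ^2 = (0 − 0) − 0 = 0, so Ȟ^2 ≅ 0


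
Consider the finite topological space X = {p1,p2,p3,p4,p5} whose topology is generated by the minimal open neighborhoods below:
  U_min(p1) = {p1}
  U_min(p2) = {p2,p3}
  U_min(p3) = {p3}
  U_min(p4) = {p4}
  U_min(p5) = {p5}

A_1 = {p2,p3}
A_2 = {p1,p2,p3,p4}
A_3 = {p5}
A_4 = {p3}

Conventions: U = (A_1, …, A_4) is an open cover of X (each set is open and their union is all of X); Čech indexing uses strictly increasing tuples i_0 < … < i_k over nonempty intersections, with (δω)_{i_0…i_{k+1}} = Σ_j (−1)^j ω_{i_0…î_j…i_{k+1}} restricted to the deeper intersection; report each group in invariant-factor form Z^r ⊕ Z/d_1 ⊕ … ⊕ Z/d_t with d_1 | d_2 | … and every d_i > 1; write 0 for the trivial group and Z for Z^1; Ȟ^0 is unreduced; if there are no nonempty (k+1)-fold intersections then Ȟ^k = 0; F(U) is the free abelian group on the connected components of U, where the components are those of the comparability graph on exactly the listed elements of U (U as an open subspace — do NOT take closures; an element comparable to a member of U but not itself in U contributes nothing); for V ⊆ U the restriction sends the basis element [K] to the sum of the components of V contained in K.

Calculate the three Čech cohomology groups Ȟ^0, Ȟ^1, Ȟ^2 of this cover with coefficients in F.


Ȟ^0 ≅ Z^4,  Ȟ^1 ≅ 0,  Ȟ^2 ≅ 0

nonempty intersections:
  A12={p2,p3} A14={p3} A24={p3}
  A124={p3}
components per intersection:
  A1: {p2,p3}
  A2: {p1} {p2,p3} {p4}
  A3: {p5}
  A4: {p3}
  A12: {p2,p3}
  A14: {p3}
  A24: {p3}
  A124: {p3}
C dims 6,3,1; δ0: rk 2, SNF 1^2; δ1: rk 1, SNF 1^1
Ȟ^0: (6−2)−0=4 ⇒ Z^4
Ȟ^1: (3−1)−2=0 ⇒ 0
Ȟ^2: (1−0)−1=0 ⇒ 0


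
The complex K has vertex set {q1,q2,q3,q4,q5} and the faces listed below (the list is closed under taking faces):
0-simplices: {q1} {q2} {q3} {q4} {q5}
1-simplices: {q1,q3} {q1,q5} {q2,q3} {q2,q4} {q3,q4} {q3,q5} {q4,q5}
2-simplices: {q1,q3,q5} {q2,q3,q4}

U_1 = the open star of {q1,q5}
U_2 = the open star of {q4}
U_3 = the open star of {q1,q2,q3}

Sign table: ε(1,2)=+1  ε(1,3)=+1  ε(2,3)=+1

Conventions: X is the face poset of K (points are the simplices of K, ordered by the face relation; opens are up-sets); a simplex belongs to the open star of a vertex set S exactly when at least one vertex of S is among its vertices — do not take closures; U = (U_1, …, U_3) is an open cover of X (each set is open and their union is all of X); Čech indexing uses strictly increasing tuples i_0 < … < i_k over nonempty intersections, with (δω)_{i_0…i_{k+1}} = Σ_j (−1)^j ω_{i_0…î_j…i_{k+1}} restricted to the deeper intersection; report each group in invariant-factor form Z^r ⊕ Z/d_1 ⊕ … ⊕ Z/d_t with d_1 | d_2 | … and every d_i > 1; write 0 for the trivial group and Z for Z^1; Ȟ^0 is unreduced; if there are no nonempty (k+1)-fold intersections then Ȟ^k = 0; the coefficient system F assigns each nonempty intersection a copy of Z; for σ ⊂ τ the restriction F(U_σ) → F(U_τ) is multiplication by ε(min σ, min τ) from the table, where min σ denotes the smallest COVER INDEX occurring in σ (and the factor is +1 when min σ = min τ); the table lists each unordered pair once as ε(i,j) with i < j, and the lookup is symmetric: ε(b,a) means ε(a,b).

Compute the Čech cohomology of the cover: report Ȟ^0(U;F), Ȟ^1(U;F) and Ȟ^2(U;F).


Ȟ^0 ≅ Z, Ȟ^1 ≅ Z and Ȟ^2 ≅ 0

nonempty intersections:
  U1={{q1},{q5},{q1,q3},{q1,q5},{q3,q5},{q4,q5},{q1,q3,q5}} U2={{q4},{q2,q4},{q3,q4},{q4,q5},{q2,q3,q4}} U3={{q1},{q2},{q3},{q1,q3},{q1,q5},{q2,q3},{q2,q4},{q3,q4},{q3,q5},{q1,q3,q5},{q2,q3,q4}}
  U12={{q4,q5}} U13={{q1},{q1,q3},{q1,q5},{q3,q5},{q1,q3,q5}} U23={{q2,q4},{q3,q4},{q2,q3,q4}}
C dims 3,3; δ0: rk 2, SNF 1^2
Ȟ^0: (3−2)−0=1 ⇒ Z
Ȟ^1: (3−0)−2=1 ⇒ Z
Ȟ^2: (0−0)−0=0 ⇒ 0


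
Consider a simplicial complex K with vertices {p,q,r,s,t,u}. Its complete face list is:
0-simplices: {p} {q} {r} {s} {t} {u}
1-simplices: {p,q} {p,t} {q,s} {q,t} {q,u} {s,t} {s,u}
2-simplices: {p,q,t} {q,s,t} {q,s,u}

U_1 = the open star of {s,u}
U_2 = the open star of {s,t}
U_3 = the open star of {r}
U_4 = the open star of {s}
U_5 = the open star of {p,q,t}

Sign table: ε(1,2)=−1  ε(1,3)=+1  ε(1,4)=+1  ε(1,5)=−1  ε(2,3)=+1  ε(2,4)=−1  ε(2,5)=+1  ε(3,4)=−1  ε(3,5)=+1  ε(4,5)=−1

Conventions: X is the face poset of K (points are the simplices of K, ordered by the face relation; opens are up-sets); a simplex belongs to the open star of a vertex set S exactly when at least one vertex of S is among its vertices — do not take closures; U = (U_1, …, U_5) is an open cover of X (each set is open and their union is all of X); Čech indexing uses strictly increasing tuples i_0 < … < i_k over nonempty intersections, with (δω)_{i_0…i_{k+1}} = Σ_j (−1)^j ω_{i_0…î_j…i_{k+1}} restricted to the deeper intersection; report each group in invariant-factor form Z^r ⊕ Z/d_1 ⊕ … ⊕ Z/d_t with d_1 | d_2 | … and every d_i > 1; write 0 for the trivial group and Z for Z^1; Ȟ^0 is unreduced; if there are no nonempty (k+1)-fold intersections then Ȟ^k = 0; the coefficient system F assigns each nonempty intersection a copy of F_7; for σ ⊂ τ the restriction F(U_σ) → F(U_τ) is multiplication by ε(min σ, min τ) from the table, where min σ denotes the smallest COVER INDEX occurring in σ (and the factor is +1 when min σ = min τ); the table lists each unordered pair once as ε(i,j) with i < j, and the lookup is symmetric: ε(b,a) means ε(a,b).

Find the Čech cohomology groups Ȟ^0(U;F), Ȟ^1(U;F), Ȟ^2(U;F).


nerve simplices:
  U1={{s},{u},{q,s},{q,u},{s,t},{s,u},{q,s,t},{q,s,u}} U2={{s},{t},{p,t},{q,s},{q,t},{s,t},{s,u},{p,q,t},{q,s,t},{q,s,u}} U3={{r}} U4={{s},{q,s},{s,t},{s,u},{q,s,t},{q,s,u}} U5={{p},{q},{t},{p,q},{p,t},{q,s},{q,t},{q,u},{s,t},{p,q,t},{q,s,t},{q,s,u}}
  U12={{s},{q,s},{s,t},{s,u},{q,s,t},{q,s,u}} U14={{s},{q,s},{s,t},{s,u},{q,s,t},{q,s,u}} U15={{q,s},{q,u},{s,t},{q,s,t},{q,s,u}} U24={{s},{q,s},{s,t},{s,u},{q,s,t},{q,s,u}} U25={{t},{p,t},{q,s},{q,t},{s,t},{p,q,t},{q,s,t},{q,s,u}} U45={{q,s},{s,t},{q,s,t},{q,s,u}}
  U124={{s},{q,s},{s,t},{s,u},{q,s,t},{q,s,u}} U125={{q,s},{s,t},{q,s,t},{q,s,u}} U145={{q,s},{s,t},{q,s,t},{q,s,u}} U245={{q,s},{s,t},{q,s,t},{q,s,u}}
  U1245={{q,s},{s,t},{q,s,t},{q,s,u}}
C dims 5,6,4,1; δ0: rk_F7 3; δ1: rk_F7 3; δ2: rk_F7 1
degree 0: 5−3−0 = 2 → Ȟ^0 ≅ Z/7 ⊕ Z/7
degree 1: 6−3−3 = 0 → Ȟ^1 ≅ 0
degree 2: 4−1−3 = 0 → Ȟ^2 ≅ 0

Ȟ^0 ≅ Z/7 ⊕ Z/7,  Ȟ^1 ≅ 0,  Ȟ^2 ≅ 0


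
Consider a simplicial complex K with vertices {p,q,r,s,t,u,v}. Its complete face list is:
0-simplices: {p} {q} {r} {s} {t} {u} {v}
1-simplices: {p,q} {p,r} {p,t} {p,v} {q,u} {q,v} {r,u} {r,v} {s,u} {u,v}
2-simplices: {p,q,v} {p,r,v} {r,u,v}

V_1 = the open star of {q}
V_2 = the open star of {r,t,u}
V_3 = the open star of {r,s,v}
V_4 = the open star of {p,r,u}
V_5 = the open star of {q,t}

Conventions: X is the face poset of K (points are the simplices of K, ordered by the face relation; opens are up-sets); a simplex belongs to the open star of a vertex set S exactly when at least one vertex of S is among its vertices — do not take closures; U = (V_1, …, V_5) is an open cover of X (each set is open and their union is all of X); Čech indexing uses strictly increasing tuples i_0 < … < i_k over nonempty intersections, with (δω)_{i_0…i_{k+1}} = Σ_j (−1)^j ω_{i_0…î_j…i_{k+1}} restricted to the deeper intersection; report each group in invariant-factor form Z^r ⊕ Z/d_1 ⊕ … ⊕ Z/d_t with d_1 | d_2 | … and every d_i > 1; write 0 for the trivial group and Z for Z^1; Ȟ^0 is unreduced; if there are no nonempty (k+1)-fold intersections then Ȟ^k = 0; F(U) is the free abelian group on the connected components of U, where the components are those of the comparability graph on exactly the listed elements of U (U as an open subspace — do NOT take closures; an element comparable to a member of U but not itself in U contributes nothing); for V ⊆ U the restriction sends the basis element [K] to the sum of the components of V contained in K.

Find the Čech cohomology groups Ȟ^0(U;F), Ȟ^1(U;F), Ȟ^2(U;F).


nerve of the cover:
  V1={{q},{p,q},{q,u},{q,v},{p,q,v}} V2={{r},{t},{u},{p,r},{p,t},{q,u},{r,u},{r,v},{s,u},{u,v},{p,r,v},{r,u,v}} V3={{r},{s},{v},{p,r},{p,v},{q,v},{r,u},{r,v},{s,u},{u,v},{p,q,v},{p,r,v},{r,u,v}} V4={{p},{r},{u},{p,q},{p,r},{p,t},{p,v},{q,u},{r,u},{r,v},{s,u},{u,v},{p,q,v},{p,r,v},{r,u,v}} V5={{q},{t},{p,q},{p,t},{q,u},{q,v},{p,q,v}}
  V12={{q,u}} V13={{q,v},{p,q,v}} V14={{p,q},{q,u},{p,q,v}} V15={{q},{p,q},{q,u},{q,v},{p,q,v}} V23={{r},{p,r},{r,u},{r,v},{s,u},{u,v},{p,r,v},{r,u,v}} V24={{r},{u},{p,r},{p,t},{q,u},{r,u},{r,v},{s,u},{u,v},{p,r,v},{r,u,v}} V25={{t},{p,t},{q,u}} V34={{r},{p,r},{p,v},{r,u},{r,v},{s,u},{u,v},{p,q,v},{p,r,v},{r,u,v}} V35={{q,v},{p,q,v}} V45={{p,q},{p,t},{q,u},{p,q,v}}
  V124={{q,u}} V125={{q,u}} V134={{p,q,v}} V135={{q,v},{p,q,v}} V145={{p,q},{q,u},{p,q,v}} V234={{r},{p,r},{r,u},{r,v},{s,u},{u,v},{p,r,v},{r,u,v}} V245={{p,t},{q,u}} V345={{p,q,v}}
  V1245={{q,u}} V1345={{p,q,v}}
components per intersection:
  V1: {{q},{p,q},{q,u},{q,v},{p,q,v}}
  V2: {{r},{u},{p,r},{q,u},{r,u},{r,v},{s,u},{u,v},{p,r,v},{r,u,v}} {{t},{p,t}}
  V3: {{r},{v},{p,r},{p,v},{q,v},{r,u},{r,v},{u,v},{p,q,v},{p,r,v},{r,u,v}} {{s},{s,u}}
  V4: {{p},{r},{u},{p,q},{p,r},{p,t},{p,v},{q,u},{r,u},{r,v},{s,u},{u,v},{p,q,v},{p,r,v},{r,u,v}}
  V5: {{q},{p,q},{q,u},{q,v},{p,q,v}} {{t},{p,t}}
  V12: {{q,u}}
  V13: {{q,v},{p,q,v}}
  V14: {{p,q},{p,q,v}} {{q,u}}
  V15: {{q},{p,q},{q,u},{q,v},{p,q,v}}
  V23: {{r},{p,r},{r,u},{r,v},{u,v},{p,r,v},{r,u,v}} {{s,u}}
  V24: {{r},{u},{p,r},{q,u},{r,u},{r,v},{s,u},{u,v},{p,r,v},{r,u,v}} {{p,t}}
  V25: {{t},{p,t}} {{q,u}}
  V34: {{r},{p,r},{p,v},{r,u},{r,v},{u,v},{p,q,v},{p,r,v},{r,u,v}} {{s,u}}
  V35: {{q,v},{p,q,v}}
  V45: {{p,q},{p,q,v}} {{p,t}} {{q,u}}
  V124: {{q,u}}
  V125: {{q,u}}
  V134: {{p,q,v}}
  V135: {{q,v},{p,q,v}}
  V145: {{p,q},{p,q,v}} {{q,u}}
  V234: {{r},{p,r},{r,u},{r,v},{u,v},{p,r,v},{r,u,v}} {{s,u}}
  V245: {{p,t}} {{q,u}}
  V345: {{p,q,v}}
  V1245: {{q,u}}
  V1345: {{p,q,v}}
C dims 8,17,11,2; δ0: rk 7, SNF 1^7; δ1: rk 9, SNF 1^9; δ2: rk 2, SNF 1^2
Ȟ^0 = (8 − 7) − 0 = 1, so Ȟ^0 ≅ Z
Ȟ^1 = (17 − 9) − 7 = 1, so Ȟ^1 ≅ Z
Ȟ^2 = (11 − 2) − 9 = 0, so Ȟ^2 ≅ 0

Ȟ^0 = Z,  Ȟ^1 = Z,  Ȟ^2 = 0


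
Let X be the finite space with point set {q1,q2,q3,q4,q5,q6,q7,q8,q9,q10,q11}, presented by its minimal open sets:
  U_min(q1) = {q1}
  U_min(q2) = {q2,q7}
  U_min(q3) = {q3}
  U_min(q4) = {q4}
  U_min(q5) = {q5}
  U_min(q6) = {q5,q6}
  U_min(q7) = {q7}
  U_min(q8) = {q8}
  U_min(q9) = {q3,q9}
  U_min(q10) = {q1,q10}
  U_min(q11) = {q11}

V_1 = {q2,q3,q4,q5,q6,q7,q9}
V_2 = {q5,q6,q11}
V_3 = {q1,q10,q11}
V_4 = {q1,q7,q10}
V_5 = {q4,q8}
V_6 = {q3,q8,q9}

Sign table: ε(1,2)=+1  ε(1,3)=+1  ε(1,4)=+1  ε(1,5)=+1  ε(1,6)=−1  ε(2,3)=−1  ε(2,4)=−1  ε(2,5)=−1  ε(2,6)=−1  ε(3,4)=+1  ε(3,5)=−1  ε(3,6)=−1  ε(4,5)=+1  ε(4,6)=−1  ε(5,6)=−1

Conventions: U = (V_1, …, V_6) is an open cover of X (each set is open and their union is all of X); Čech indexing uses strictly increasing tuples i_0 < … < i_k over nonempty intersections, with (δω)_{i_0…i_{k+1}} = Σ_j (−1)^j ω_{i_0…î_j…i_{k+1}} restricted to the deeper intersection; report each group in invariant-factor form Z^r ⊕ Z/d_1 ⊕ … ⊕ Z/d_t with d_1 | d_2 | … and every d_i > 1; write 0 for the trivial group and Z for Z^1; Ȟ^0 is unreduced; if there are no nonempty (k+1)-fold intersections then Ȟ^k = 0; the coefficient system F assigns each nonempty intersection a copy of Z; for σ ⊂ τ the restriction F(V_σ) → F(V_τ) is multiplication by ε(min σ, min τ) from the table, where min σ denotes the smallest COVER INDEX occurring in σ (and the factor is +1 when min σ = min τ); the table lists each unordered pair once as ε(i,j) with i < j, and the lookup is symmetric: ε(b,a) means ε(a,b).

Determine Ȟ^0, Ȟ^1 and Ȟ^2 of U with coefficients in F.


Ȟ^0 = 0, Ȟ^1 = Z ⊕ Z/2 and Ȟ^2 = 0

nonempty intersections:
  V12={q5,q6} V14={q7} V15={q4} V16={q3,q9} V23={q11} V34={q1,q10} V56={q8}
C dims 6,7; δ0: rk 6, SNF 1^5·2
Ȟ^0: (6−6)−0=0 ⇒ 0
Ȟ^1: (7−0)−6=1 plus torsion [2] ⇒ Z ⊕ Z/2
Ȟ^2: (0−0)−0=0 ⇒ 0


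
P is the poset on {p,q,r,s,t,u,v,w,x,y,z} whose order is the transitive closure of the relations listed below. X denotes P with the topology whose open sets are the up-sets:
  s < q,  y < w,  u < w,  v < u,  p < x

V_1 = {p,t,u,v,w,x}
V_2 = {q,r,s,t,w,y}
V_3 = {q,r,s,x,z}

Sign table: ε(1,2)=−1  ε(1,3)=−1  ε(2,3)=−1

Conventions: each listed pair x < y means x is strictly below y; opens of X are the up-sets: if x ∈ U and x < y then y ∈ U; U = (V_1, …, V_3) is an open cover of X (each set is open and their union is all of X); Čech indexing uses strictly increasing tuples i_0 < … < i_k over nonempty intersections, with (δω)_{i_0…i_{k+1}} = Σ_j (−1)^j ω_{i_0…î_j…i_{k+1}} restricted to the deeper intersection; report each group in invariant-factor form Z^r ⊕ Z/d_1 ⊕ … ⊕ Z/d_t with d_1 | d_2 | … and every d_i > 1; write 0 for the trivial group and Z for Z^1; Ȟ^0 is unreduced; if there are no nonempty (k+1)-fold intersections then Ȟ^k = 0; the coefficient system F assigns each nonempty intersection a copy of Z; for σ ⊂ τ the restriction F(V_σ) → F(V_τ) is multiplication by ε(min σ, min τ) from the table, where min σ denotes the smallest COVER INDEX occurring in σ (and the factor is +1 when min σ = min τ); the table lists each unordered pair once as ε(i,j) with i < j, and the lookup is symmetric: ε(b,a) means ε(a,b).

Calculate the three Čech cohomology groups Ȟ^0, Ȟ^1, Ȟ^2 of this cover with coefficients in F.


Ȟ^0(U;F) ≅ 0, Ȟ^1(U;F) ≅ Z/2 and Ȟ^2(U;F) ≅ 0

nonempty overlaps:
  V12={t,w} V13={x} V23={q,r,s}
C dims 3,3; δ0: rk 3, SNF 1^2·2
degree 0: 3−3−0 = 0 → Ȟ^0 ≅ 0
degree 1: 3−0−3 = 0 plus torsion [2] → Ȟ^1 ≅ Z/2
degree 2: 0−0−0 = 0 → Ȟ^2 ≅ 0


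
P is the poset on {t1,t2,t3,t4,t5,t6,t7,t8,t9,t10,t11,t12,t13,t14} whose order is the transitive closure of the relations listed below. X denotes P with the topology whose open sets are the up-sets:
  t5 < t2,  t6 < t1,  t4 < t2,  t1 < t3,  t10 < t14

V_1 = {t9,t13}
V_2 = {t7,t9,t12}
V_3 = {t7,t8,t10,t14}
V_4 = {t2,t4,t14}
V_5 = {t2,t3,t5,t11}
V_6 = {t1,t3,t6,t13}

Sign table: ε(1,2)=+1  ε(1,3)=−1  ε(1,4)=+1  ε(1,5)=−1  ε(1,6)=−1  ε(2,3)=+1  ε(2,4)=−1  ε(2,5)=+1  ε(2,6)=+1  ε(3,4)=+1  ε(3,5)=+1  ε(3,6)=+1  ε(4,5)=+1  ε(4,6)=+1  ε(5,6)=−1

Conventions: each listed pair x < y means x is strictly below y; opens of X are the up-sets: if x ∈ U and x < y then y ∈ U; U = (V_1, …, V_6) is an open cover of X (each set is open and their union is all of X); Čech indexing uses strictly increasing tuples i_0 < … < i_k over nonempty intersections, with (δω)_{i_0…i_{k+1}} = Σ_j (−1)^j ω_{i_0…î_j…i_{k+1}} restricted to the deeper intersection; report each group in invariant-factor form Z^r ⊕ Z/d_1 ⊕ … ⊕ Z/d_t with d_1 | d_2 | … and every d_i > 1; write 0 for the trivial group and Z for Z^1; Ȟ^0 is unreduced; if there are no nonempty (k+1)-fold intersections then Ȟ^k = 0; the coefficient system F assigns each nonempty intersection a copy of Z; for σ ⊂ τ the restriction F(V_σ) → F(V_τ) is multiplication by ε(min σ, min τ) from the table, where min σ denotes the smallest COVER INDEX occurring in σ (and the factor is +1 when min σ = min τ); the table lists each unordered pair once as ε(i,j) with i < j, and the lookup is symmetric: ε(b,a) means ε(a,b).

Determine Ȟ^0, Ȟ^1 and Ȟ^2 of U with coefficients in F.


Ȟ^0 ≅ Z; Ȟ^1 ≅ Z; Ȟ^2 ≅ 0

nonempty intersections:
  V12={t9} V16={t13} V23={t7} V34={t14} V45={t2} V56={t3}
C dims 6,6; δ0: rk 5, SNF 1^5
Ȟ^0: (6−5)−0=1 ⇒ Z
Ȟ^1: (6−0)−5=1 ⇒ Z
Ȟ^2: (0−0)−0=0 ⇒ 0


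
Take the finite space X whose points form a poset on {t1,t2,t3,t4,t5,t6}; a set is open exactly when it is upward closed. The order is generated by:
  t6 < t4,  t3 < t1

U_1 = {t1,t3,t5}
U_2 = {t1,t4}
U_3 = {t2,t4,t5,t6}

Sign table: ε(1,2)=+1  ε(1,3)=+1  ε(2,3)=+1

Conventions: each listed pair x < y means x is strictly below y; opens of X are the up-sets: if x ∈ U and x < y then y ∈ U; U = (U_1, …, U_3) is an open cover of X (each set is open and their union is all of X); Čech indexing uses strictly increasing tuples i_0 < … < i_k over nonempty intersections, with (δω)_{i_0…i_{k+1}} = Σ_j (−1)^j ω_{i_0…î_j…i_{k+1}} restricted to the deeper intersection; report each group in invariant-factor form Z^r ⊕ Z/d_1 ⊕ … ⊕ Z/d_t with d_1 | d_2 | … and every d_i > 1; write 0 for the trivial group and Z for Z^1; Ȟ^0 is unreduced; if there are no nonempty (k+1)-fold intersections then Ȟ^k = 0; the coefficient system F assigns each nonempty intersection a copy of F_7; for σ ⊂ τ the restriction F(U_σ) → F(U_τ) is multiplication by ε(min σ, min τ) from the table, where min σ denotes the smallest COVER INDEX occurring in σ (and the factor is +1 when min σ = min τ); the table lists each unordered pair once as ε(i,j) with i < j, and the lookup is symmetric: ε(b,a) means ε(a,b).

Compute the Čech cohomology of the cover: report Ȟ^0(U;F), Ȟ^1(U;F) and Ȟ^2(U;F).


nerve simplices:
  U12={t1} U13={t5} U23={t4}
C dims 3,3; δ0: rk_F7 2
degree 0: 3−2−0 = 1 → Ȟ^0 ≅ Z/7
degree 1: 3−0−2 = 1 → Ȟ^1 ≅ Z/7
degree 2: 0−0−0 = 0 → Ȟ^2 ≅ 0

Ȟ^0 ≅ Z/7; Ȟ^1 ≅ Z/7; Ȟ^2 ≅ 0


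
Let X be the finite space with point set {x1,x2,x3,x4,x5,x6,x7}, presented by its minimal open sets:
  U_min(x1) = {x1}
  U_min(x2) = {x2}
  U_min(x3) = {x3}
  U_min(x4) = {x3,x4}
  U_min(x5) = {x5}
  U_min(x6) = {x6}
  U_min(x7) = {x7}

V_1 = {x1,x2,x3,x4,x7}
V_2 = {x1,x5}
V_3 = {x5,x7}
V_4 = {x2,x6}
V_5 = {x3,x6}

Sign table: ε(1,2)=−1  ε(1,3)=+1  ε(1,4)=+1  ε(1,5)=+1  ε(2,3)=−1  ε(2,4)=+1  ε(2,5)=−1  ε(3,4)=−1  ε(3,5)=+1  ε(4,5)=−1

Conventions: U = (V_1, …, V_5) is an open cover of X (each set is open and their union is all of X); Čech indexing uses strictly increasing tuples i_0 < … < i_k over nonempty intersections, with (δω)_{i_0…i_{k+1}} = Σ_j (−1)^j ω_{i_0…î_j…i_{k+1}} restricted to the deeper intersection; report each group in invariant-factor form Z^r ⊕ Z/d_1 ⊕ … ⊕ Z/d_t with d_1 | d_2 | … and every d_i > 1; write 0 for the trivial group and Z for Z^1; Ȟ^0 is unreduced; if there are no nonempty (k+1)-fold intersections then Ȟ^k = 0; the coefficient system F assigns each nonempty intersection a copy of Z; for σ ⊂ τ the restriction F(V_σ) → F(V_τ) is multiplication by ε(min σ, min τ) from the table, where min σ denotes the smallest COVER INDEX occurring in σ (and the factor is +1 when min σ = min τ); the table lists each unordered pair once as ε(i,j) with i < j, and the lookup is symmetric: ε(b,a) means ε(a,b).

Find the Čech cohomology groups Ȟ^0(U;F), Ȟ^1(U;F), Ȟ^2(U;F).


Ȟ^0 ≅ 0, Ȟ^1 ≅ Z ⊕ Z/2, Ȟ^2 ≅ 0

nonempty intersections:
  V12={x1} V13={x7} V14={x2} V15={x3} V23={x5} V45={x6}
C dims 5,6; δ0: rk 5, SNF 1^4·2
Ȟ^0: (5−5)−0=0 ⇒ 0
Ȟ^1: (6−0)−5=1 plus torsion [2] ⇒ Z ⊕ Z/2
Ȟ^2: (0−0)−0=0 ⇒ 0


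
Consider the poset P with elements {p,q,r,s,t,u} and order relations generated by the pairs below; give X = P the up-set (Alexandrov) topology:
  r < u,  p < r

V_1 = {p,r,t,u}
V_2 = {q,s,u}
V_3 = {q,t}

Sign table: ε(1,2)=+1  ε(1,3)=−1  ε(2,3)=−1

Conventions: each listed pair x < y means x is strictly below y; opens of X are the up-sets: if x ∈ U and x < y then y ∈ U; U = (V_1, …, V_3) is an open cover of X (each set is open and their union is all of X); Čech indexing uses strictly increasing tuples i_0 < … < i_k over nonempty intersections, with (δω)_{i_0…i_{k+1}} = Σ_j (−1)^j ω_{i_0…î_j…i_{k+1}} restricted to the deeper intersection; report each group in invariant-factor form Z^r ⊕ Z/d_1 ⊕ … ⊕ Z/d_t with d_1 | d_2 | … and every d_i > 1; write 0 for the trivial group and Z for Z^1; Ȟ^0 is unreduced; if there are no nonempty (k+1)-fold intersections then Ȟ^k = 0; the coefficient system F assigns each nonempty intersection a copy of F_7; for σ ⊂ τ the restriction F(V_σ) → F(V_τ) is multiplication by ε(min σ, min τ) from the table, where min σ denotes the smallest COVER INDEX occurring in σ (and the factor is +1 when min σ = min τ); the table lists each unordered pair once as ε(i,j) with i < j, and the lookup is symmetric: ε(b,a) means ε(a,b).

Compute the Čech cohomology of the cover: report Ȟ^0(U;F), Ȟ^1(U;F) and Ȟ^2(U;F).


Ȟ^0 = Z/7, Ȟ^1 = Z/7, Ȟ^2 = 0

nerve of the cover:
  V12={u} V13={t} V23={q}
C dims 3,3; δ0: rk_F7 2
Ȟ^0 = (3 − 2) − 0 = 1, so Ȟ^0 ≅ Z/7
Ȟ^1 = (3 − 0) − 2 = 1, so Ȟ^1 ≅ Z/7
Ȟ^2 = (0 − 0) − 0 = 0, so Ȟ^2 ≅ 0


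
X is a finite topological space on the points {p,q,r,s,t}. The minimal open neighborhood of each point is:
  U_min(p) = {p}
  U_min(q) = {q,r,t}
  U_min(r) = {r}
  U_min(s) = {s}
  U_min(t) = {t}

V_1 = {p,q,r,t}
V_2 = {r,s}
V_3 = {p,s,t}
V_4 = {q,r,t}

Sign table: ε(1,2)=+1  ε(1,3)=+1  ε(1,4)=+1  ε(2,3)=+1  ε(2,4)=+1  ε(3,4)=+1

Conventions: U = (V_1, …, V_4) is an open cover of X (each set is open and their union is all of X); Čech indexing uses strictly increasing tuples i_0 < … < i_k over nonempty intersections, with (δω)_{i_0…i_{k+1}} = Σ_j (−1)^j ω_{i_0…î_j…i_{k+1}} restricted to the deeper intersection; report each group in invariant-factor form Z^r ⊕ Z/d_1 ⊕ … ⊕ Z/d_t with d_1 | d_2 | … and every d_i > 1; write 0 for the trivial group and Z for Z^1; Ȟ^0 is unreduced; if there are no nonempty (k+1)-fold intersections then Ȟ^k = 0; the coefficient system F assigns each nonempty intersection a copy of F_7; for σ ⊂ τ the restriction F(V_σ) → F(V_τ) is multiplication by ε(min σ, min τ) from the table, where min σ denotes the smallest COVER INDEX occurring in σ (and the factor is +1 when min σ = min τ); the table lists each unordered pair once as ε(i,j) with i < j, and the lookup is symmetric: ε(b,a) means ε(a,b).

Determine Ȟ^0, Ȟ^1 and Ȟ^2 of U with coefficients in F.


intersection data:
  V12={r} V13={p,t} V14={q,r,t} V23={s} V24={r} V34={t}
  V124={r} V134={t}
C dims 4,6,2; δ0: rk_F7 3; δ1: rk_F7 2
Ȟ^0 = (4 − 3) − 0 = 1, so Ȟ^0 ≅ Z/7
Ȟ^1 = (6 − 2) − 3 = 1, so Ȟ^1 ≅ Z/7
Ȟ^2 = (2 − 0) − 2 = 0, so Ȟ^2 ≅ 0

Ȟ^0 = Z/7, Ȟ^1 = Z/7 and Ȟ^2 = 0


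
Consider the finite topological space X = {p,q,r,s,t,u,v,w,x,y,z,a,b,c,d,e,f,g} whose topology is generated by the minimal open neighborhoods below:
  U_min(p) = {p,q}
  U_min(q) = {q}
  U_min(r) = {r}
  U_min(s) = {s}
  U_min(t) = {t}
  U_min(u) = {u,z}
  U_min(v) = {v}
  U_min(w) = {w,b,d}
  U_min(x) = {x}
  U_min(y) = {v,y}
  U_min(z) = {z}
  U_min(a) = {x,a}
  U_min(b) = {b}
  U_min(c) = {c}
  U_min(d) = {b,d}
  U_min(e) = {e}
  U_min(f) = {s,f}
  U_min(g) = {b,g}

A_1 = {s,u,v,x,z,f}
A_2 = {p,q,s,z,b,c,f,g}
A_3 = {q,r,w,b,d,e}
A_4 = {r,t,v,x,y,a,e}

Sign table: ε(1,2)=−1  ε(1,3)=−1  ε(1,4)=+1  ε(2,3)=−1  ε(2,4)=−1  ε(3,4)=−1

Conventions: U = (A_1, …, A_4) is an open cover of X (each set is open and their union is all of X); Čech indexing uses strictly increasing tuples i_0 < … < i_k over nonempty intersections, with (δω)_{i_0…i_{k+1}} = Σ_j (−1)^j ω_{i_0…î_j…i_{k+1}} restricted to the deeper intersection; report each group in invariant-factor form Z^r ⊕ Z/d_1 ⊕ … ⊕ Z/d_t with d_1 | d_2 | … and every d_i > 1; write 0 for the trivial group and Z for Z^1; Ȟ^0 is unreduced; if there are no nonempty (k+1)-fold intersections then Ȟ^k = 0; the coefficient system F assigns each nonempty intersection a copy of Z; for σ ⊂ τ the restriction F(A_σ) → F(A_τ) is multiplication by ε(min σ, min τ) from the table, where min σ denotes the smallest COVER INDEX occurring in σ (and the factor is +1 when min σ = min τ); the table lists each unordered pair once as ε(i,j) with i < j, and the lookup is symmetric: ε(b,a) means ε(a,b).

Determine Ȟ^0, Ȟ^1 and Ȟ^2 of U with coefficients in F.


Ȟ^0(U;F) ≅ 0; Ȟ^1(U;F) ≅ Z/2; Ȟ^2(U;F) ≅ 0

intersection data:
  A12={s,z,f} A14={v,x} A23={q,b} A34={r,e}
C dims 4,4; δ0: rk 4, SNF 1^3·2
Ȟ^0 = (4 − 4) − 0 = 0, so Ȟ^0 ≅ 0
Ȟ^1 = (4 − 0) − 4 = 0 plus torsion [2], so Ȟ^1 ≅ Z/2
Ȟ^2 = (0 − 0) − 0 = 0, so Ȟ^2 ≅ 0
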